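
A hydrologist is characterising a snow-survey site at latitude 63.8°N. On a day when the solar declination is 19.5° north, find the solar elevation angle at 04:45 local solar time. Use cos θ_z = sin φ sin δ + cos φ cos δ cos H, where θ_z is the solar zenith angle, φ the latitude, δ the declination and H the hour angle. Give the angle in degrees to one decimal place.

9.5°

Hour angle H = 15° × (4.75 − 12) = -108.75°.
cos θ_z = sin φ sin δ + cos φ cos δ cos H = (0.8973)(0.3338) + (0.4415)(0.9426)(-0.3214) = 0.1658.
θ_z = arccos(0.1658) = 80.46°, so the elevation is 90° − 80.46° = 9.54°.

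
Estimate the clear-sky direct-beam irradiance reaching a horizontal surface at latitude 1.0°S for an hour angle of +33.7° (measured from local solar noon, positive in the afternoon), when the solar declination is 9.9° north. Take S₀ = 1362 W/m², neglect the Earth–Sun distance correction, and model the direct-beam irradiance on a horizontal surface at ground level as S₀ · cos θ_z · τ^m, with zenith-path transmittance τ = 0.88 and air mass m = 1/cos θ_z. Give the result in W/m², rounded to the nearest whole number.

cos θ_z = sin φ sin δ + cos φ cos δ cos H = (-0.0175)(0.1719) + (0.9998)(0.9851)(0.8320) = 0.8164.
Air mass m = 1/cos θ_z = 1/0.8164 = 1.225; τ^m = 0.88^1.225 = 0.8550.
Surface direct beam = 1362 × 0.8164 × 0.8550 = 950.71 W/m².

951 W/m²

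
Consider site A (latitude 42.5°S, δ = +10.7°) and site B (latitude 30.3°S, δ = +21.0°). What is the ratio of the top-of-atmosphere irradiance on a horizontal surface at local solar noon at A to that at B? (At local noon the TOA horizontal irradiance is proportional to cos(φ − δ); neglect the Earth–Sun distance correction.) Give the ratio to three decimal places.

0.958

A: cos θ_z = cos(-42.5° − (10.7°)) = 0.5990.
B: cos θ_z = cos(-30.3° − (21.0°)) = 0.6252.
Ratio A/B = 0.5990 / 0.6252 = 0.9581.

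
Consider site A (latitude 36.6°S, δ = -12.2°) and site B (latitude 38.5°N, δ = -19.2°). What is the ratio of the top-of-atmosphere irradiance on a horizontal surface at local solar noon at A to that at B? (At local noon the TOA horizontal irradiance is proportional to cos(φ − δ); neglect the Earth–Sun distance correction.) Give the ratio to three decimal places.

A: cos θ_z = cos(-36.6° − (-12.2°)) = 0.9107.
B: cos θ_z = cos(38.5° − (-19.2°)) = 0.5344.
Ratio A/B = 0.9107 / 0.5344 = 1.7042.

1.704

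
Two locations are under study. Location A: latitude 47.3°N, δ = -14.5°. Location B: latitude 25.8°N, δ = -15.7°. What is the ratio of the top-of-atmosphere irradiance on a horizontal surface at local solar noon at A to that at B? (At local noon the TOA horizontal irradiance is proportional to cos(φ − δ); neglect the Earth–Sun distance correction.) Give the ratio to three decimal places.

0.631

A: cos θ_z = cos(47.3° − (-14.5°)) = 0.4726.
B: cos θ_z = cos(25.8° − (-15.7°)) = 0.7490.
Ratio A/B = 0.4726 / 0.7490 = 0.6310.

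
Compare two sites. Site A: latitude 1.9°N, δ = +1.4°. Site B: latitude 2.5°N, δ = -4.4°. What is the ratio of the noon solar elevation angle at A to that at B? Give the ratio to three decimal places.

1.077

A: 90° − |1.9 − (1.4)| = 89.50°.
B: 90° − |2.5 − (-4.4)| = 83.10°.
Ratio A/B = 89.5000 / 83.1000 = 1.0770.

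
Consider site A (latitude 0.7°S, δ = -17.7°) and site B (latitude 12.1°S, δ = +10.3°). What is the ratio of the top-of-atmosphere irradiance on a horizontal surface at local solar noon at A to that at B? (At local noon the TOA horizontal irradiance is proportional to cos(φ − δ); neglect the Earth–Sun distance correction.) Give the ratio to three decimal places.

1.034

A: cos θ_z = cos(-0.7° − (-17.7°)) = 0.9563.
B: cos θ_z = cos(-12.1° − (10.3°)) = 0.9245.
Ratio A/B = 0.9563 / 0.9245 = 1.0344.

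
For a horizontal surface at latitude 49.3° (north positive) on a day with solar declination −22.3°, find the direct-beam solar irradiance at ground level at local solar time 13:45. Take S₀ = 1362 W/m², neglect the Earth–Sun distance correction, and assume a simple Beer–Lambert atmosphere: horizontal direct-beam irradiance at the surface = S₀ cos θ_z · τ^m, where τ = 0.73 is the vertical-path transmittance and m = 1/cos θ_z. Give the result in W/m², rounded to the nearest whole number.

Hour angle H = 15° × (13.75 − 12) = 26.25°.
With φ = 49.3°, δ = -22.3°, H = 26.25°: sin φ sin δ = -0.2877, cos φ cos δ cos H = 0.5411, so cos θ_z = 0.2534.
Air mass m = 1/cos θ_z = 1/0.2534 = 3.946; τ^m = 0.73^3.946 = 0.2888.
Surface direct beam = 1362 × 0.2534 × 0.2888 = 99.67 W/m².

100 W/m²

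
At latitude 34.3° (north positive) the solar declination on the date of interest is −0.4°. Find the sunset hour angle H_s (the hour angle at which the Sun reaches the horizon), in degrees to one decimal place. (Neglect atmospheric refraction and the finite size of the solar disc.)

89.7°

cos H_s = −tan(34.3°) · tan(-0.4°) = 0.0048, so H_s = arccos(0.0048) = 89.72°.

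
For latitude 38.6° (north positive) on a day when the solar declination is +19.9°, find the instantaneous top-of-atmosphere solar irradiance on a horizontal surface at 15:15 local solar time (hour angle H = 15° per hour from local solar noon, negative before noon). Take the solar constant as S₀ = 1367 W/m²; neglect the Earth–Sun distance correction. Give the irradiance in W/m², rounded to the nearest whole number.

Hour angle H = 15° × (15.25 − 12) = 48.75°.
cos θ_z = sin(38.6°) sin(19.9°) + cos(38.6°) cos(19.9°) cos(48.75°) = 0.2124 + 0.4845 = 0.6969.
Top-of-atmosphere irradiance = S₀ cos θ_z = 1367 × 0.6969 = 952.66 W/m².

953 W/m²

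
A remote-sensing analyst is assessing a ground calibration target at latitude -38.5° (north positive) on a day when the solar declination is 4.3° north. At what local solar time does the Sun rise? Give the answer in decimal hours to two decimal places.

6.23 h

cos H_s = −tan(-38.5°) · tan(4.3°) = 0.0598, so H_s = arccos(0.0598) = 86.57°.
Sunrise is at 12 − H_s/15 = 12 − 5.771 = 6.229 h local solar time.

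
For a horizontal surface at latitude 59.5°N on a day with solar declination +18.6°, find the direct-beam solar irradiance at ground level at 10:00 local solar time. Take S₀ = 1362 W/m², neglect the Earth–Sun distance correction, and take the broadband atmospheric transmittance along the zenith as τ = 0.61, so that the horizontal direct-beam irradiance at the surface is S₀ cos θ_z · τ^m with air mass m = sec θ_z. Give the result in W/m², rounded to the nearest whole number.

461 W/m²

Hour angle H = 15° × (10 − 12) = -30.00°.
cos θ_z = sin(59.5°) sin(18.6°) + cos(59.5°) cos(18.6°) cos(-30.00°) = 0.2748 + 0.4166 = 0.6914.
Air mass m = 1/cos θ_z = 1/0.6914 = 1.446; τ^m = 0.61^1.446 = 0.4893.
Surface direct beam = 1362 × 0.6914 × 0.4893 = 460.77 W/m².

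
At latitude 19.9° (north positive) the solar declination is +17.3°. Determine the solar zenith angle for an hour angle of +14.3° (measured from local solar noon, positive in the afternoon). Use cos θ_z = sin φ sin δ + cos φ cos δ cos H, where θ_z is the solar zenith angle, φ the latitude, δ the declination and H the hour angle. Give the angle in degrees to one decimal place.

13.8°

With φ = 19.9°, δ = 17.3°, H = 14.30°: sin φ sin δ = 0.1012, cos φ cos δ cos H = 0.8699, so cos θ_z = 0.9711.
θ_z = arccos(0.9711) = 13.81°.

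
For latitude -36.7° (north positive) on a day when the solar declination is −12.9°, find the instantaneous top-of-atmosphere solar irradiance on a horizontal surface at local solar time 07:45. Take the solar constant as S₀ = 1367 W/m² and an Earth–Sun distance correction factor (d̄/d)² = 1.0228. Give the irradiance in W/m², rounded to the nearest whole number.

Hour angle H = 15° × (7.75 − 12) = -63.75°.
cos θ_z = sin(-36.7°) sin(-12.9°) + cos(-36.7°) cos(-12.9°) cos(-63.75°) = 0.1334 + 0.3457 = 0.4791.
Top-of-atmosphere irradiance = S₀ (d̄/d)² cos θ_z = 1367 × 1.0228 × 0.4791 = 669.86 W/m².

670 W/m²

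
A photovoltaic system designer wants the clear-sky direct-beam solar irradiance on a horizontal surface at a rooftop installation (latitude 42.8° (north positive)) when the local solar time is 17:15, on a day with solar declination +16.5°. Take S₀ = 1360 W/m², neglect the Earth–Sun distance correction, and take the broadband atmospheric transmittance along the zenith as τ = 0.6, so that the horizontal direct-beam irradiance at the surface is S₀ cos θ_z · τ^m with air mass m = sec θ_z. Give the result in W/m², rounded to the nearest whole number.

96 W/m²

Hour angle H = 15° × (17.25 − 12) = 78.75°.
With φ = 42.8°, δ = 16.5°, H = 78.75°: sin φ sin δ = 0.1930, cos φ cos δ cos H = 0.1372, so cos θ_z = 0.3302.
Air mass m = 1/cos θ_z = 1/0.3302 = 3.028; τ^m = 0.6^3.028 = 0.2129.
Surface direct beam = 1360 × 0.3302 × 0.2129 = 95.61 W/m².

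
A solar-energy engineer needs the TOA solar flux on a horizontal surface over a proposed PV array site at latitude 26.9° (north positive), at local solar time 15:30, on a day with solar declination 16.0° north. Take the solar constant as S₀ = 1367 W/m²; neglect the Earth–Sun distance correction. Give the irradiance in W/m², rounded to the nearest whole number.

Hour angle H = 15° × (15.5 − 12) = 52.50°.
With φ = 26.9°, δ = 16.0°, H = 52.50°: sin φ sin δ = 0.1247, cos φ cos δ cos H = 0.5219, so cos θ_z = 0.6466.
Top-of-atmosphere irradiance = S₀ cos θ_z = 1367 × 0.6466 = 883.90 W/m².

884 W/m²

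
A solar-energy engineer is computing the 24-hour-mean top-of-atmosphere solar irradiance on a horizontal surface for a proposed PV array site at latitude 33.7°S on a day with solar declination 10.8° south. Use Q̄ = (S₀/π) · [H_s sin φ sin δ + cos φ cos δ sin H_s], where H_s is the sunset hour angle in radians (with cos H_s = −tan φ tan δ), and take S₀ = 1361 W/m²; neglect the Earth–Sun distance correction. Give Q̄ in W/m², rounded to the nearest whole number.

−tan φ tan δ = −(-0.6669)(-0.1908) = -0.1272; H_s = arccos(-0.1272) = 97.31°. In radians, H_s = 1.6984.
H_s sin φ sin δ = 1.6984 × -0.5548 × -0.1874 = 0.1766.
cos φ cos δ sin H_s = 0.8320 × 0.9823 × 0.9919 = 0.8107.
Q̄ = (1361/π) × (0.1766 + 0.8107) = 433.22 × 0.9873 = 427.72 W/m².

428 W/m²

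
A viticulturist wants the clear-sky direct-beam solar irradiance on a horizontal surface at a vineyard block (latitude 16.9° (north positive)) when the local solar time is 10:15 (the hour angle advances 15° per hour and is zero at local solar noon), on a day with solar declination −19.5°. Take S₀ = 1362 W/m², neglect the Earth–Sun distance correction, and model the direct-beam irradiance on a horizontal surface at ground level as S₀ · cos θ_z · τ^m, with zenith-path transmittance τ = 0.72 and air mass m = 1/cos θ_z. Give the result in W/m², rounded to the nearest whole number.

Hour angle H = 15° × (10.25 − 12) = -26.25°.
With φ = 16.9°, δ = -19.5°, H = -26.25°: sin φ sin δ = -0.0970, cos φ cos δ cos H = 0.8089, so cos θ_z = 0.7119.
Air mass m = 1/cos θ_z = 1/0.7119 = 1.405; τ^m = 0.72^1.405 = 0.6303.
Surface direct beam = 1362 × 0.7119 × 0.6303 = 611.14 W/m².

611 W/m²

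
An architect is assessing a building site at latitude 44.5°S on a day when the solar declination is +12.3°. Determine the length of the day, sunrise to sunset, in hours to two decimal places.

−tan φ tan δ = −(-0.9827)(0.2180) = 0.2142; H_s = arccos(0.2142) = 77.63°.
Day length = 2 H_s / 15° h⁻¹ = 155.26° / 15 = 10.351 h.

10.35 hours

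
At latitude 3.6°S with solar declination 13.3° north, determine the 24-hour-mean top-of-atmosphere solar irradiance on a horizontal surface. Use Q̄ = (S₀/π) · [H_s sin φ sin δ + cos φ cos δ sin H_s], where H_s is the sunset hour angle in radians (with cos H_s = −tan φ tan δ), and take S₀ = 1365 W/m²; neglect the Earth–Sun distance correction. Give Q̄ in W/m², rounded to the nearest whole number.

412 W/m²

−tan φ tan δ = −(-0.0629)(0.2364) = 0.0149; H_s = arccos(0.0149) = 89.15°. In radians, H_s = 1.5560.
H_s sin φ sin δ = 1.5560 × -0.0628 × 0.2300 = -0.0225.
cos φ cos δ sin H_s = 0.9980 × 0.9732 × 0.9999 = 0.9712.
Q̄ = (1365/π) × (-0.0225 + 0.9712) = 434.49 × 0.9487 = 412.20 W/m².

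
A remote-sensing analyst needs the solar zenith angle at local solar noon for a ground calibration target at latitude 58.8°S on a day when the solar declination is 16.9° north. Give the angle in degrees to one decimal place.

At local solar noon the hour angle is zero, so the zenith angle is |φ − δ| = |-58.8° − (16.9°)| = 75.7°.

75.7°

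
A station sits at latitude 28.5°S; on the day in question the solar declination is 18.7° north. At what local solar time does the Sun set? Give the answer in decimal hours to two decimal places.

−tan φ tan δ = −(-0.5430)(0.3385) = 0.1838; H_s = arccos(0.1838) = 79.41°.
Sunset is at 12 + H_s/15 = 12 + 5.294 = 17.294 h local solar time.

17.29 h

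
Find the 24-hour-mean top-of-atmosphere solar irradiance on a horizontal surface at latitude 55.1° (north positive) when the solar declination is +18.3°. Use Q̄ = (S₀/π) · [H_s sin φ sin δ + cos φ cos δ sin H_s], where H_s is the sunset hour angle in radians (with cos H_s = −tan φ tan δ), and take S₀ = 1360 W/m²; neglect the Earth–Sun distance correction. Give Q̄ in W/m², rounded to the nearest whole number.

−tan φ tan δ = −(1.4335)(0.3307) = -0.4741; H_s = arccos(-0.4741) = 118.30°. In radians, H_s = 2.0647.
H_s sin φ sin δ = 2.0647 × 0.8202 × 0.3140 = 0.5317.
cos φ cos δ sin H_s = 0.5721 × 0.9494 × 0.8805 = 0.4782.
Q̄ = (1360/π) × (0.5317 + 0.4782) = 432.90 × 1.0099 = 437.19 W/m².

437 W/m²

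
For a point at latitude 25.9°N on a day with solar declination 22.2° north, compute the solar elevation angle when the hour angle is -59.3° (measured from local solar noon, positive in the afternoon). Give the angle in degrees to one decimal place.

36.2°

cos θ_z = sin(25.9°) sin(22.2°) + cos(25.9°) cos(22.2°) cos(-59.30°) = 0.1650 + 0.4252 = 0.5902.
θ_z = arccos(0.5902) = 53.83°, so the elevation is 90° − 53.83° = 36.17°.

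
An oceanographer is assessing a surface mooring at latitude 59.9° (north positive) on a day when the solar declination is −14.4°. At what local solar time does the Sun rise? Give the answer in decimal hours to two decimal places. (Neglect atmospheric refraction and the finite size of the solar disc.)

The sunset hour angle satisfies cos H_s = −tan φ tan δ = 0.4429, giving H_s = 63.71°.
Sunrise is at 12 − H_s/15 = 12 − 4.247 = 7.753 h local solar time.

7.75 h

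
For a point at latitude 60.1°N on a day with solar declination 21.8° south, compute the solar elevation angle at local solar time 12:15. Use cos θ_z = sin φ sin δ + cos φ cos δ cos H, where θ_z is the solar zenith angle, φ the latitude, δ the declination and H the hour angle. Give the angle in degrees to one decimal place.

8.0°

Hour angle H = 15° × (12.25 − 12) = 3.75°.
cos θ_z = sin(60.1°) sin(-21.8°) + cos(60.1°) cos(-21.8°) cos(3.75°) = -0.3219 + 0.4618 = 0.1399.
θ_z = arccos(0.1399) = 81.96°, so the elevation is 90° − 81.96° = 8.04°.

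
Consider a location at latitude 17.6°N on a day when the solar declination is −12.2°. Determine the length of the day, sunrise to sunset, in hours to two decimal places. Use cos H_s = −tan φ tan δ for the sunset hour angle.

11.48 hours

cos H_s = −tan(17.6°) · tan(-12.2°) = 0.0686, so H_s = arccos(0.0686) = 86.07°.
Day length = 2 H_s / 15° h⁻¹ = 172.14° / 15 = 11.476 h.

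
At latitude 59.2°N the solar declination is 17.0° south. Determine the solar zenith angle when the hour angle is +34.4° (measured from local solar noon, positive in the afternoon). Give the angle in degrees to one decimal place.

cos θ_z = sin(59.2°) sin(-17.0°) + cos(59.2°) cos(-17.0°) cos(34.40°) = -0.2511 + 0.4040 = 0.1529.
θ_z = arccos(0.1529) = 81.20°.

81.2°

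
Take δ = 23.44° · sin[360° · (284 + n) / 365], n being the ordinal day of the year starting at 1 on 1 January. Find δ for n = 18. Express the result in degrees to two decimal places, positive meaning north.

360 × (284 + 18) / 365 = 297.863°; sin(297.863°) = -0.8841.
δ = 23.44 × -0.8841 = -20.723° ≈ -20.72°.

-20.72°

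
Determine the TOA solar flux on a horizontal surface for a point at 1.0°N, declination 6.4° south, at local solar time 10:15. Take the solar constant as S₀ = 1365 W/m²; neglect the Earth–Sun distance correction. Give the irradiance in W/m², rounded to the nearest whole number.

Hour angle H = 15° × (10.25 − 12) = -26.25°.
With φ = 1.0°, δ = -6.4°, H = -26.25°: sin φ sin δ = -0.0019, cos φ cos δ cos H = 0.8911, so cos θ_z = 0.8892.
Top-of-atmosphere irradiance = S₀ cos θ_z = 1365 × 0.8892 = 1213.76 W/m².

1214 W/m²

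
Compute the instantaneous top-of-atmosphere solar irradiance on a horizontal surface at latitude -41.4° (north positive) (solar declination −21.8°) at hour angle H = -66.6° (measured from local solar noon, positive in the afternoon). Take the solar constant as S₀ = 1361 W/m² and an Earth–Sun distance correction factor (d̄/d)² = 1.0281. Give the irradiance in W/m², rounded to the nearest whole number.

cos θ_z = sin(-41.4°) sin(-21.8°) + cos(-41.4°) cos(-21.8°) cos(-66.60°) = 0.2456 + 0.2766 = 0.5222.
Top-of-atmosphere irradiance = S₀ (d̄/d)² cos θ_z = 1361 × 1.0281 × 0.5222 = 730.69 W/m².

731 W/m²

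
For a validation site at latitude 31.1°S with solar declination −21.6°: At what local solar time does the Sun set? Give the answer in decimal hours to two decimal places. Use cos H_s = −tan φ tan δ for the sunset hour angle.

18.92 h

The sunset hour angle satisfies cos H_s = −tan φ tan δ = -0.2388, giving H_s = 103.82°.
Sunset is at 12 + H_s/15 = 12 + 6.921 = 18.921 h local solar time.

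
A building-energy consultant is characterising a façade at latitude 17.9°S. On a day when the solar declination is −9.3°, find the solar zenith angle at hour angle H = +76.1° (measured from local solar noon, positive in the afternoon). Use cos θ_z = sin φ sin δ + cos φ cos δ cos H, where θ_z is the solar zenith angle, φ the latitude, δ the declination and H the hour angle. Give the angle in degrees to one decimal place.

74.0°

cos θ_z = sin φ sin δ + cos φ cos δ cos H = (-0.3074)(-0.1616) + (0.9516)(0.9869)(0.2402) = 0.2753.
θ_z = arccos(0.2753) = 74.02°.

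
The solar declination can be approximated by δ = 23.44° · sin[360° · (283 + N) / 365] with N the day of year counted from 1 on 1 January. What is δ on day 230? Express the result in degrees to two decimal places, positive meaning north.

360 × (283 + 230) / 365 = 505.973°; sin(505.973°) = 0.5596.
δ = 23.44 × 0.5596 = 13.117° ≈ +13.12°.

+13.12°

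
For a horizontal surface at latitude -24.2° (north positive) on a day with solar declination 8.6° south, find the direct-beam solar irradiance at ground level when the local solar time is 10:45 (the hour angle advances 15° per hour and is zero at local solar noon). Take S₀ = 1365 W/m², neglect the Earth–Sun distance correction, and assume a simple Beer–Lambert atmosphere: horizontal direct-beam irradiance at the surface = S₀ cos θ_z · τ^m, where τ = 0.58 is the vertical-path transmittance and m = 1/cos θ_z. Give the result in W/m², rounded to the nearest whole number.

Hour angle H = 15° × (10.75 − 12) = -18.75°.
cos θ_z = sin(-24.2°) sin(-8.6°) + cos(-24.2°) cos(-8.6°) cos(-18.75°) = 0.0613 + 0.8540 = 0.9153.
Air mass m = 1/cos θ_z = 1/0.9153 = 1.093; τ^m = 0.58^1.093 = 0.5513.
Surface direct beam = 1365 × 0.9153 × 0.5513 = 688.79 W/m².

689 W/m²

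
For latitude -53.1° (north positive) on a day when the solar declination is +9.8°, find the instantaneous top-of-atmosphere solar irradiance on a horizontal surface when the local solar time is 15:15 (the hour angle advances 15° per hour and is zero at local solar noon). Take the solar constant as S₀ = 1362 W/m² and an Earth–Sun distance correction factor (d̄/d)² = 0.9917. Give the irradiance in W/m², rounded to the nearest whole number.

343 W/m²

Hour angle H = 15° × (15.25 − 12) = 48.75°.
cos θ_z = sin(-53.1°) sin(9.8°) + cos(-53.1°) cos(9.8°) cos(48.75°) = -0.1361 + 0.3901 = 0.2540.
Top-of-atmosphere irradiance = S₀ (d̄/d)² cos θ_z = 1362 × 0.9917 × 0.2540 = 343.08 W/m².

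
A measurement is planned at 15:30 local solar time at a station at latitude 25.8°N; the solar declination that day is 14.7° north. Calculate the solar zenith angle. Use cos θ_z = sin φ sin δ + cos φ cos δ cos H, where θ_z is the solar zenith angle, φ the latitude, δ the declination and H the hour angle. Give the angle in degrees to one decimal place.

50.2°

Hour angle H = 15° × (15.5 − 12) = 52.50°.
With φ = 25.8°, δ = 14.7°, H = 52.50°: sin φ sin δ = 0.1104, cos φ cos δ cos H = 0.5301, so cos θ_z = 0.6405.
θ_z = arccos(0.6405) = 50.17°.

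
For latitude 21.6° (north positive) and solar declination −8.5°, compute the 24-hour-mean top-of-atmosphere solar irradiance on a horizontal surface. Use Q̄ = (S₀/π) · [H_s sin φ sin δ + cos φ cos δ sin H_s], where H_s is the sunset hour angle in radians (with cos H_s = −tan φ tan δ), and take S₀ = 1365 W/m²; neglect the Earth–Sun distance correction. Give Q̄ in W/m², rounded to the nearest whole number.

−tan φ tan δ = −(0.3959)(-0.1495) = 0.0592; H_s = arccos(0.0592) = 86.61°. In radians, H_s = 1.5116.
H_s sin φ sin δ = 1.5116 × 0.3681 × -0.1478 = -0.0822.
cos φ cos δ sin H_s = 0.9298 × 0.9890 × 0.9982 = 0.9179.
Q̄ = (1365/π) × (-0.0822 + 0.9179) = 434.49 × 0.8357 = 363.10 W/m².

363 W/m²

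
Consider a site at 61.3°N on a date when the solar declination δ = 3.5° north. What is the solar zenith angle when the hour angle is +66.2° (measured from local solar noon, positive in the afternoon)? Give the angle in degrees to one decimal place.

75.7°

cos θ_z = sin φ sin δ + cos φ cos δ cos H = (0.8771)(0.0610) + (0.4802)(0.9981)(0.4035) = 0.2469.
θ_z = arccos(0.2469) = 75.71°.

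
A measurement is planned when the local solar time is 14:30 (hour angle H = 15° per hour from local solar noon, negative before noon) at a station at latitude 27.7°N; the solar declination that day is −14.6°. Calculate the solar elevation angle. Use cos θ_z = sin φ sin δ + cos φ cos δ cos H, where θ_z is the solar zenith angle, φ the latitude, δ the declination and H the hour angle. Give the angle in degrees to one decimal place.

Hour angle H = 15° × (14.5 − 12) = 37.50°.
cos θ_z = sin φ sin δ + cos φ cos δ cos H = (0.4648)(-0.2521) + (0.8854)(0.9677)(0.7934) = 0.5626.
θ_z = arccos(0.5626) = 55.76°, so the elevation is 90° − 55.76° = 34.24°.

34.2°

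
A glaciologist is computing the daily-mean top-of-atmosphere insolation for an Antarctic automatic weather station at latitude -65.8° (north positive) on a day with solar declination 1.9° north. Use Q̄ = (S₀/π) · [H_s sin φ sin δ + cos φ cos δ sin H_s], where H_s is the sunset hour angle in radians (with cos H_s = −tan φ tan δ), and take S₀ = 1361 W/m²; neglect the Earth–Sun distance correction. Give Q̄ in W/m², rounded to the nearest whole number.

The sunset hour angle satisfies cos H_s = −tan φ tan δ = 0.0738, giving H_s = 85.77°. In radians, H_s = 1.4970.
H_s sin φ sin δ = 1.4970 × -0.9121 × 0.0332 = -0.0453.
cos φ cos δ sin H_s = 0.4099 × 0.9995 × 0.9973 = 0.4086.
Q̄ = (1361/π) × (-0.0453 + 0.4086) = 433.22 × 0.3633 = 157.39 W/m².

157 W/m²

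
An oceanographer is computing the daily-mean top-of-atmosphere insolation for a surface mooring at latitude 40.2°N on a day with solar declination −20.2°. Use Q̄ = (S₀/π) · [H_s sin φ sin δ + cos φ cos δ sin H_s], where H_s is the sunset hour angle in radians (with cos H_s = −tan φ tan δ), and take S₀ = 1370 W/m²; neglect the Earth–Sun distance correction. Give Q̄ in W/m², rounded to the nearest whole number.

175 W/m²

cos H_s = −tan(40.2°) · tan(-20.2°) = 0.3109, so H_s = arccos(0.3109) = 71.89°. In radians, H_s = 1.2547.
H_s sin φ sin δ = 1.2547 × 0.6455 × -0.3453 = -0.2797.
cos φ cos δ sin H_s = 0.7638 × 0.9385 × 0.9505 = 0.6813.
Q̄ = (1370/π) × (-0.2797 + 0.6813) = 436.08 × 0.4016 = 175.13 W/m².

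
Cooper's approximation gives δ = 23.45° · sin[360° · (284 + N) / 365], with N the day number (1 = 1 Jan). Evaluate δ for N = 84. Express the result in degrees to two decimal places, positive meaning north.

360 × (284 + 84) / 365 = 362.959°; sin(362.959°) = 0.0516.
δ = 23.45 × 0.0516 = 1.210° ≈ +1.21°.

+1.21°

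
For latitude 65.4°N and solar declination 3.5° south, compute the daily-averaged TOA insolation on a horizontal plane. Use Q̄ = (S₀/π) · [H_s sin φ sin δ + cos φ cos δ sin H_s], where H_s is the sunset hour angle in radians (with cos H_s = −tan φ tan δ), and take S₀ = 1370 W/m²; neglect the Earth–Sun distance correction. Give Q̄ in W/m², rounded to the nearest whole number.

cos H_s = −tan(65.4°) · tan(-3.5°) = 0.1336, so H_s = arccos(0.1336) = 82.32°. In radians, H_s = 1.4368.
H_s sin φ sin δ = 1.4368 × 0.9092 × -0.0610 = -0.0797.
cos φ cos δ sin H_s = 0.4163 × 0.9981 × 0.9910 = 0.4118.
Q̄ = (1370/π) × (-0.0797 + 0.4118) = 436.08 × 0.3321 = 144.82 W/m².

145 W/m²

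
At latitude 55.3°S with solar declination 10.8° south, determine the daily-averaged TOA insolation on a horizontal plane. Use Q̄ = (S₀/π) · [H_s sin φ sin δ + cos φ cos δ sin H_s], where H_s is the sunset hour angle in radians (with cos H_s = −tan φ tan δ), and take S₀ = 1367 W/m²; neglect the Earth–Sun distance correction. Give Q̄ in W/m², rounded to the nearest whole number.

cos H_s = −tan(-55.3°) · tan(-10.8°) = -0.2755, so H_s = arccos(-0.2755) = 105.99°. In radians, H_s = 1.8499.
H_s sin φ sin δ = 1.8499 × -0.8221 × -0.1874 = 0.2850.
cos φ cos δ sin H_s = 0.5693 × 0.9823 × 0.9613 = 0.5376.
Q̄ = (1367/π) × (0.2850 + 0.5376) = 435.13 × 0.8226 = 357.94 W/m².

358 W/m²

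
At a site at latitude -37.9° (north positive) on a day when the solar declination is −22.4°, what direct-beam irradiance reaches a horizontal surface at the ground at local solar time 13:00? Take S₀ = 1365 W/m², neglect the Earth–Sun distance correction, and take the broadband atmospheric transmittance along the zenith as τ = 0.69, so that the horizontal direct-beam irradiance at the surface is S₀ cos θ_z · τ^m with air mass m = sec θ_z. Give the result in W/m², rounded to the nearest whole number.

Hour angle H = 15° × (13 − 12) = 15.00°.
cos θ_z = sin(-37.9°) sin(-22.4°) + cos(-37.9°) cos(-22.4°) cos(15.00°) = 0.2341 + 0.7047 = 0.9388.
Air mass m = 1/cos θ_z = 1/0.9388 = 1.065; τ^m = 0.69^1.065 = 0.6736.
Surface direct beam = 1365 × 0.9388 × 0.6736 = 863.19 W/m².

863 W/m²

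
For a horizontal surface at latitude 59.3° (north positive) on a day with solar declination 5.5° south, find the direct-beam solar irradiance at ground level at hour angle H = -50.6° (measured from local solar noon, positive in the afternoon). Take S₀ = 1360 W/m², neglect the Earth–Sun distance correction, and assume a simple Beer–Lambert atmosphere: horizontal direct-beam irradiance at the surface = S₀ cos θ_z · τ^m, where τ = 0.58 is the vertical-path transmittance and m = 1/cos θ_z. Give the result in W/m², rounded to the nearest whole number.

cos θ_z = sin φ sin δ + cos φ cos δ cos H = (0.8599)(-0.0958) + (0.5105)(0.9954)(0.6347) = 0.2401.
Air mass m = 1/cos θ_z = 1/0.2401 = 4.165; τ^m = 0.58^4.165 = 0.1034.
Surface direct beam = 1360 × 0.2401 × 0.1034 = 33.76 W/m².

34 W/m²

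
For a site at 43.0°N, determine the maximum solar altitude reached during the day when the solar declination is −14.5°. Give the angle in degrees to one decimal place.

32.5°

At local solar noon the hour angle is zero, so the elevation is 90° − |φ − δ| = 90° − |43.0° − (-14.5°)| = 90° − 57.5° = 32.5°.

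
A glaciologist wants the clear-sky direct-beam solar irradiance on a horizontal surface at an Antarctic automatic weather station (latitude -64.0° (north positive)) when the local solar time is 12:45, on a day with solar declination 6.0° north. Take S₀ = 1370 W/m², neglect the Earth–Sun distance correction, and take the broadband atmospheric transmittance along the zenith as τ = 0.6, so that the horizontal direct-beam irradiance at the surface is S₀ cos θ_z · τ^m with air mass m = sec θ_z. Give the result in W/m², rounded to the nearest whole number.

Hour angle H = 15° × (12.75 − 12) = 11.25°.
cos θ_z = sin φ sin δ + cos φ cos δ cos H = (-0.8988)(0.1045) + (0.4384)(0.9945)(0.9808) = 0.3337.
Air mass m = 1/cos θ_z = 1/0.3337 = 2.997; τ^m = 0.6^2.997 = 0.2163.
Surface direct beam = 1370 × 0.3337 × 0.2163 = 98.89 W/m².

99 W/m²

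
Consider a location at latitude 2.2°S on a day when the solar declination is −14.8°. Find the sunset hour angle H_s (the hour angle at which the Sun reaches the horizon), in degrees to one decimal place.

cos H_s = −tan(-2.2°) · tan(-14.8°) = -0.0101, so H_s = arccos(-0.0101) = 90.58°.

90.6°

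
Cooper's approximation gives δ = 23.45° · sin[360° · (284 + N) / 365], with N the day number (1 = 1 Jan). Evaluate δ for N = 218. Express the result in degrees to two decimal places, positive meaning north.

+16.55°

360 × (284 + 218) / 365 = 495.123°; sin(495.123°) = 0.7056.
δ = 23.45 × 0.7056 = 16.546° ≈ +16.55°.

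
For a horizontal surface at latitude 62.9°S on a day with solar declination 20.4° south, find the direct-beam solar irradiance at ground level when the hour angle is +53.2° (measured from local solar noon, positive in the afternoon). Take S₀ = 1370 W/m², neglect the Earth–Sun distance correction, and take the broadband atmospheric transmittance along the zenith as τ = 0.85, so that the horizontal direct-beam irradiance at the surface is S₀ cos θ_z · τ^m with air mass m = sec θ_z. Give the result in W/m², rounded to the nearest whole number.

cos θ_z = sin φ sin δ + cos φ cos δ cos H = (-0.8902)(-0.3486) + (0.4555)(0.9373)(0.5990) = 0.5661.
Air mass m = 1/cos θ_z = 1/0.5661 = 1.766; τ^m = 0.85^1.766 = 0.7505.
Surface direct beam = 1370 × 0.5661 × 0.7505 = 582.06 W/m².

582 W/m²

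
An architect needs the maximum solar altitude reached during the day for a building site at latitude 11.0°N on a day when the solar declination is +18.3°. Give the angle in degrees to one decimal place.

At local solar noon the hour angle is zero, so the elevation is 90° − |φ − δ| = 90° − |11.0° − (18.3°)| = 90° − 7.3° = 82.7°.

82.7°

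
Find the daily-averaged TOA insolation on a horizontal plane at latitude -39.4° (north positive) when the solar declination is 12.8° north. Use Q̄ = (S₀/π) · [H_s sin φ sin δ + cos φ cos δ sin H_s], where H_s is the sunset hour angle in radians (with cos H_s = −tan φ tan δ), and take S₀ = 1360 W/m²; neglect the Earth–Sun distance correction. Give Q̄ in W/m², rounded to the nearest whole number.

The sunset hour angle satisfies cos H_s = −tan φ tan δ = 0.1866, giving H_s = 79.25°. In radians, H_s = 1.3832.
H_s sin φ sin δ = 1.3832 × -0.6347 × 0.2215 = -0.1945.
cos φ cos δ sin H_s = 0.7727 × 0.9751 × 0.9825 = 0.7403.
Q̄ = (1360/π) × (-0.1945 + 0.7403) = 432.90 × 0.5458 = 236.28 W/m².

236 W/m²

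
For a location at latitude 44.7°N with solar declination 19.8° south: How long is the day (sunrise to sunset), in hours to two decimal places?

−tan φ tan δ = −(0.9896)(-0.3600) = 0.3563; H_s = arccos(0.3563) = 69.13°.
Day length = 2 H_s / 15° h⁻¹ = 138.26° / 15 = 9.217 h.

9.22 hours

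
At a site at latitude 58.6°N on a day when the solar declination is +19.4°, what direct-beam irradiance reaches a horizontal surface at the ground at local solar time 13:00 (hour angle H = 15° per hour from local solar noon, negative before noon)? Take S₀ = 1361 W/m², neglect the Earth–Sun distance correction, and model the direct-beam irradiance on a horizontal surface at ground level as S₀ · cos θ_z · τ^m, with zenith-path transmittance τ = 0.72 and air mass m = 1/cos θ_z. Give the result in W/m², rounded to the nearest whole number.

669 W/m²

Hour angle H = 15° × (13 − 12) = 15.00°.
cos θ_z = sin(58.6°) sin(19.4°) + cos(58.6°) cos(19.4°) cos(15.00°) = 0.2835 + 0.4747 = 0.7582.
Air mass m = 1/cos θ_z = 1/0.7582 = 1.319; τ^m = 0.72^1.319 = 0.6484.
Surface direct beam = 1361 × 0.7582 × 0.6484 = 669.09 W/m².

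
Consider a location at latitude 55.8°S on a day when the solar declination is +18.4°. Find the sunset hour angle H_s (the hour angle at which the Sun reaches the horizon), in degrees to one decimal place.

60.7°

The sunset hour angle satisfies cos H_s = −tan φ tan δ = 0.4895, giving H_s = 60.69°.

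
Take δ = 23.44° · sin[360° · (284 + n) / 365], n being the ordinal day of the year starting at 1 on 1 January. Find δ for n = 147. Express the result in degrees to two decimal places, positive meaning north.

360 × (284 + 147) / 365 = 425.096°; sin(425.096°) = 0.9070.
δ = 23.44 × 0.9070 = 21.260° ≈ +21.26°.

+21.26°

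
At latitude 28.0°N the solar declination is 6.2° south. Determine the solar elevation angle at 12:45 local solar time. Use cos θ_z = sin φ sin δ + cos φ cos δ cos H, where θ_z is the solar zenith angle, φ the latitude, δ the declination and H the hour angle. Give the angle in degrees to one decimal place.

Hour angle H = 15° × (12.75 − 12) = 11.25°.
cos θ_z = sin φ sin δ + cos φ cos δ cos H = (0.4695)(-0.1080) + (0.8829)(0.9942)(0.9808) = 0.8102.
θ_z = arccos(0.8102) = 35.88°, so the elevation is 90° − 35.88° = 54.12°.

54.1°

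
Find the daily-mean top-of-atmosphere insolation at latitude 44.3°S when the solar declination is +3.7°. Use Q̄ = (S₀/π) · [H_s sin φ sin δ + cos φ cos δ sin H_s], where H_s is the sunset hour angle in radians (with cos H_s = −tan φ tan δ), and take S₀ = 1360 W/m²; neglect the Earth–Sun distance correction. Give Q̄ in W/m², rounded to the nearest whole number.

The sunset hour angle satisfies cos H_s = −tan φ tan δ = 0.0631, giving H_s = 86.38°. In radians, H_s = 1.5076.
H_s sin φ sin δ = 1.5076 × -0.6984 × 0.0645 = -0.0679.
cos φ cos δ sin H_s = 0.7157 × 0.9979 × 0.9980 = 0.7128.
Q̄ = (1360/π) × (-0.0679 + 0.7128) = 432.90 × 0.6449 = 279.18 W/m².

279 W/m²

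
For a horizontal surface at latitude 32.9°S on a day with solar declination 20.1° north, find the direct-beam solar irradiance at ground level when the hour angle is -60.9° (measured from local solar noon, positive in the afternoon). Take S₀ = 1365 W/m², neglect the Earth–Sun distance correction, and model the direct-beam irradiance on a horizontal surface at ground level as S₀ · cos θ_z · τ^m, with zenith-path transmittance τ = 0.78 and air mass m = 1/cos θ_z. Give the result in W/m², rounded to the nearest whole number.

With φ = -32.9°, δ = 20.1°, H = -60.90°: sin φ sin δ = -0.1867, cos φ cos δ cos H = 0.3835, so cos θ_z = 0.1968.
Air mass m = 1/cos θ_z = 1/0.1968 = 5.081; τ^m = 0.78^5.081 = 0.2830.
Surface direct beam = 1365 × 0.1968 × 0.2830 = 76.02 W/m².

76 W/m²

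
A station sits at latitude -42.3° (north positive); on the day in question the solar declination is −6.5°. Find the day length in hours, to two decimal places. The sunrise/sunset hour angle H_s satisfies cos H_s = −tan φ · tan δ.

−tan φ tan δ = −(-0.9099)(-0.1139) = -0.1036; H_s = arccos(-0.1036) = 95.95°.
Day length = 2 H_s / 15° h⁻¹ = 191.90° / 15 = 12.793 h.

12.79 hours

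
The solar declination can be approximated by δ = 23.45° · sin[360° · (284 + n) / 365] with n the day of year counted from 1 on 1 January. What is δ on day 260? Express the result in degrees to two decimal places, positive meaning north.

360 × (284 + 260) / 365 = 536.548°; sin(536.548°) = 0.0602.
δ = 23.45 × 0.0602 = 1.412° ≈ +1.41°.

+1.41°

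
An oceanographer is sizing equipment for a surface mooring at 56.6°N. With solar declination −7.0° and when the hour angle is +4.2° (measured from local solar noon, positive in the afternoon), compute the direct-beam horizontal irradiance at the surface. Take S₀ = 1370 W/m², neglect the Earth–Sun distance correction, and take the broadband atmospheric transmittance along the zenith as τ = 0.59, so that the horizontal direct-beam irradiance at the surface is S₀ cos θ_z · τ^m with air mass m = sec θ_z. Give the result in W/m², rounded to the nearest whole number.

185 W/m²

With φ = 56.6°, δ = -7.0°, H = 4.20°: sin φ sin δ = -0.1017, cos φ cos δ cos H = 0.5449, so cos θ_z = 0.4432.
Air mass m = 1/cos θ_z = 1/0.4432 = 2.256; τ^m = 0.59^2.256 = 0.3041.
Surface direct beam = 1370 × 0.4432 × 0.3041 = 184.64 W/m².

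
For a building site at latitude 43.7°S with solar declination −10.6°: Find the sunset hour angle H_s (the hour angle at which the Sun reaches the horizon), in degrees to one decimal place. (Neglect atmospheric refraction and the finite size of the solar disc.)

cos H_s = −tan(-43.7°) · tan(-10.6°) = -0.1788, so H_s = arccos(-0.1788) = 100.30°.

100.3°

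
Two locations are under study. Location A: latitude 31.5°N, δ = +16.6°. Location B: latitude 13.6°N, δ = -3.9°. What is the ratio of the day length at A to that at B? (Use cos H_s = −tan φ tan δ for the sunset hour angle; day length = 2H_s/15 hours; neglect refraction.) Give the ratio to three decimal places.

1.129

A: H_s = arccos(−tan 31.5° · tan 16.6°) = 100.53°, so 2H_s/15 = 13.4040 h.
B: H_s = arccos(−tan 13.6° · tan -3.9°) = 89.05°, so 2H_s/15 = 11.8733 h.
Ratio A/B = 13.4040 / 11.8733 = 1.1289.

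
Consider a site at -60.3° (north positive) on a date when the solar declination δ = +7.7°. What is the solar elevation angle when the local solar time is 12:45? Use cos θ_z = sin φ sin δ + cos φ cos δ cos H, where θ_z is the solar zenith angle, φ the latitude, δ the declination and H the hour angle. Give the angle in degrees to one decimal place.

Hour angle H = 15° × (12.75 − 12) = 11.25°.
cos θ_z = sin(-60.3°) sin(7.7°) + cos(-60.3°) cos(7.7°) cos(11.25°) = -0.1164 + 0.4816 = 0.3652.
θ_z = arccos(0.3652) = 68.58°, so the elevation is 90° − 68.58° = 21.42°.

21.4°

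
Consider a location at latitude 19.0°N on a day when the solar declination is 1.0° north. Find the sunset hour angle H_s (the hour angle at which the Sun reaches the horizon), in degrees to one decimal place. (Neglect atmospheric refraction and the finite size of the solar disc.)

The sunset hour angle satisfies cos H_s = −tan φ tan δ = -0.0060, giving H_s = 90.34°.

90.3°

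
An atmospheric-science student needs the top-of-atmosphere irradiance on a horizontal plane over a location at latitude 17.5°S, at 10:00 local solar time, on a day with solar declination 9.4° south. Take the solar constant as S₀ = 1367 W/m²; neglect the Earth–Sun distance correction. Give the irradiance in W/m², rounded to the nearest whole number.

1181 W/m²

Hour angle H = 15° × (10 − 12) = -30.00°.
With φ = -17.5°, δ = -9.4°, H = -30.00°: sin φ sin δ = 0.0491, cos φ cos δ cos H = 0.8149, so cos θ_z = 0.8640.
Top-of-atmosphere irradiance = S₀ cos θ_z = 1367 × 0.8640 = 1181.09 W/m².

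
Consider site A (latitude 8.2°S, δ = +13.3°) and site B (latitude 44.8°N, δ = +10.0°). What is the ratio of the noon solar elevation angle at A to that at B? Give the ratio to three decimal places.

1.241

A: 90° − |-8.2 − (13.3)| = 68.50°.
B: 90° − |44.8 − (10.0)| = 55.20°.
Ratio A/B = 68.5000 / 55.2000 = 1.2409.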